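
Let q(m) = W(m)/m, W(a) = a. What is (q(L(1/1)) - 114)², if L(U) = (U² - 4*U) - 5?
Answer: 12769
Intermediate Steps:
L(U) = -5 + U² - 4*U
q(m) = 1 (q(m) = m/m = 1)
(q(L(1/1)) - 114)² = (1 - 114)² = (-113)² = 12769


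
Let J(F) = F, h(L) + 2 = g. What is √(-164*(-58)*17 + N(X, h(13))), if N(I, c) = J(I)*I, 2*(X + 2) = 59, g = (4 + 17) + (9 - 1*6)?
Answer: √649841/2 ≈ 403.06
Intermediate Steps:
g = 24 (g = 21 + (9 - 6) = 21 + 3 = 24)
h(L) = 22 (h(L) = -2 + 24 = 22)
X = 55/2 (X = -2 + (½)*59 = -2 + 59/2 = 55/2 ≈ 27.500)
N(I, c) = I² (N(I, c) = I*I = I²)
√(-164*(-58)*17 + N(X, h(13))) = √(-164*(-58)*17 + (55/2)²) = √(9512*17 + 3025/4) = √(161704 + 3025/4) = √(649841/4) = √649841/2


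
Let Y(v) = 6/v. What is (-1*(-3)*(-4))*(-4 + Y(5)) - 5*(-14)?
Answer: 518/5 ≈ 103.60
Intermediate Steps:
(-1*(-3)*(-4))*(-4 + Y(5)) - 5*(-14) = (-1*(-3)*(-4))*(-4 + 6/5) - 5*(-14) = (3*(-4))*(-4 + 6*(⅕)) + 70 = -12*(-4 + 6/5) + 70 = -12*(-14/5) + 70 = 168/5 + 70 = 518/5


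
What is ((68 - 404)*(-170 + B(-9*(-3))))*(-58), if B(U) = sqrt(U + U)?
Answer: -3312960 + 58464*sqrt(6) ≈ -3.1698e+6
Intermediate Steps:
B(U) = sqrt(2)*sqrt(U) (B(U) = sqrt(2*U) = sqrt(2)*sqrt(U))
((68 - 404)*(-170 + B(-9*(-3))))*(-58) = ((68 - 404)*(-170 + sqrt(2)*sqrt(-9*(-3))))*(-58) = -336*(-170 + sqrt(2)*sqrt(27))*(-58) = -336*(-170 + sqrt(2)*(3*sqrt(3)))*(-58) = -336*(-170 + 3*sqrt(6))*(-58) = (57120 - 1008*sqrt(6))*(-58) = -3312960 + 58464*sqrt(6)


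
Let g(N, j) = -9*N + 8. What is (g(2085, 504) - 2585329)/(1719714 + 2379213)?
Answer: -2604086/4098927 ≈ -0.63531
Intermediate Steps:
g(N, j) = 8 - 9*N
(g(2085, 504) - 2585329)/(1719714 + 2379213) = ((8 - 9*2085) - 2585329)/(1719714 + 2379213) = ((8 - 18765) - 2585329)/4098927 = (-18757 - 2585329)*(1/4098927) = -2604086*1/4098927 = -2604086/4098927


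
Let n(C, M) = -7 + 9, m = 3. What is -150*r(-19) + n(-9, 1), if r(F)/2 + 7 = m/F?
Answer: 40838/19 ≈ 2149.4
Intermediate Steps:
n(C, M) = 2
r(F) = -14 + 6/F (r(F) = -14 + 2*(3/F) = -14 + 6/F)
-150*r(-19) + n(-9, 1) = -150*(-14 + 6/(-19)) + 2 = -150*(-14 + 6*(-1/19)) + 2 = -150*(-14 - 6/19) + 2 = -150*(-272/19) + 2 = 40800/19 + 2 = 40838/19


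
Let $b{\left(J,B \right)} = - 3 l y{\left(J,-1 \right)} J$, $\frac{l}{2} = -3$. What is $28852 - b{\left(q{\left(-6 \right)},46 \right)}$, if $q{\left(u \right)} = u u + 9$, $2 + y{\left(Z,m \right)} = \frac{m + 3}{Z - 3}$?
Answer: $\frac{213034}{7} \approx 30433.0$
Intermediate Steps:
$y{\left(Z,m \right)} = -2 + \frac{3 + m}{-3 + Z}$ ($y{\left(Z,m \right)} = -2 + \frac{m + 3}{Z - 3} = -2 + \frac{3 + m}{-3 + Z}$)
$l = -6$ ($l = 2 \left(-3\right) = -6$)
$q{\left(u \right)} = 9 + u^{2}$ ($q{\left(u \right)} = u^{2} + 9 = 9 + u^{2}$)
$b{\left(J,B \right)} = \frac{18 J \left(8 - 2 J\right)}{-3 + J}$ ($b{\left(J,B \right)} = - 3 \left(- 6 \frac{9 - 1 - 2 J}{-3 + J}\right) J = - 3 \left(- 6 \frac{8 - 2 J}{-3 + J}\right) J = - 3 \left(- \frac{6 \left(8 - 2 J\right)}{-3 + J}\right) J = \frac{18 \left(8 - 2 J\right)}{-3 + J} J = \frac{18 J \left(8 - 2 J\right)}{-3 + J}$)
$28852 - b{\left(q{\left(-6 \right)},46 \right)} = 28852 - \frac{36 \left(9 + \left(-6\right)^{2}\right) \left(4 - \left(9 + \left(-6\right)^{2}\right)\right)}{-3 + \left(9 + \left(-6\right)^{2}\right)} = 28852 - \frac{36 \left(9 + 36\right) \left(4 - \left(9 + 36\right)\right)}{-3 + \left(9 + 36\right)} = 28852 - 36 \cdot 45 \frac{1}{-3 + 45} \left(4 - 45\right) = 28852 - 36 \cdot 45 \cdot \frac{1}{42} \left(4 - 45\right) = 28852 - 36 \cdot 45 \cdot \frac{1}{42} \left(-41\right) = 28852 - - \frac{11070}{7} = 28852 + \frac{11070}{7} = \frac{213034}{7}$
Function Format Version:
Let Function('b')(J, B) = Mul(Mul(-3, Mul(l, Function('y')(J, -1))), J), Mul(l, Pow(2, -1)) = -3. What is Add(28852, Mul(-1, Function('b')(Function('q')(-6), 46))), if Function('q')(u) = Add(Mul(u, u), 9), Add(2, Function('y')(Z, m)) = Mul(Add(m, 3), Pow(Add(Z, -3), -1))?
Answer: Rational(213034, 7) ≈ 30433.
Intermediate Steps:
Function('y')(Z, m) = Add(-2, Mul(Pow(Add(-3, Z), -1), Add(3, m))) (Function('y')(Z, m) = Add(-2, Mul(Add(m, 3), Pow(Add(Z, -3), -1))) = Add(-2, Mul(Add(3, m), Pow(Add(-3, Z), -1))) = Add(-2, Mul(Pow(Add(-3, Z), -1), Add(3, m))))
l = -6 (l = Mul(2, -3) = -6)
Function('q')(u) = Add(9, Pow(u, 2)) (Function('q')(u) = Add(Pow(u, 2), 9) = Add(9, Pow(u, 2)))
Function('b')(J, B) = Mul(18, J, Pow(Add(-3, J), -1), Add(8, Mul(-2, J))) (Function('b')(J, B) = Mul(Mul(-3, Mul(-6, Mul(Pow(Add(-3, J), -1), Add(9, -1, Mul(-2, J))))), J) = Mul(Mul(-3, Mul(-6, Mul(Pow(Add(-3, J), -1), Add(8, Mul(-2, J))))), J) = Mul(Mul(-3, Mul(-6, Pow(Add(-3, J), -1), Add(8, Mul(-2, J)))), J) = Mul(Mul(18, Pow(Add(-3, J), -1), Add(8, Mul(-2, J))), J) = Mul(18, J, Pow(Add(-3, J), -1), Add(8, Mul(-2, J))))
Add(28852, Mul(-1, Function('b')(Function('q')(-6), 46))) = Add(28852, Mul(-1, Mul(36, Add(9, Pow(-6, 2)), Pow(Add(-3, Add(9, Pow(-6, 2))), -1), Add(4, Mul(-1, Add(9, Pow(-6, 2))))))) = Add(28852, Mul(-1, Mul(36, Add(9, 36), Pow(Add(-3, Add(9, 36)), -1), Add(4, Mul(-1, Add(9, 36)))))) = Add(28852, Mul(-1, Mul(36, 45, Pow(Add(-3, 45), -1), Add(4, Mul(-1, 45))))) = Add(28852, Mul(-1, Mul(36, 45, Pow(42, -1), Add(4, -45)))) = Add(28852, Mul(-1, Mul(36, 45, Rational(1, 42), -41))) = Add(28852, Mul(-1, Rational(-11070, 7))) = Add(28852, Rational(11070, 7)) = Rational(213034, 7)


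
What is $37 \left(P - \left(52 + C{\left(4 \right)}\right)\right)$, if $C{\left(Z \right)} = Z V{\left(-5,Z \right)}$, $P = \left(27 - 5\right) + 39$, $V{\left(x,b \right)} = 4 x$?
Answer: $3293$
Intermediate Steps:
$P = 61$ ($P = 22 + 39 = 61$)
$C{\left(Z \right)} = - 20 Z$ ($C{\left(Z \right)} = Z 4 \left(-5\right) = Z \left(-20\right) = - 20 Z$)
$37 \left(P - \left(52 + C{\left(4 \right)}\right)\right) = 37 \left(61 - \left(52 - 80\right)\right) = 37 \left(61 - -28\right) = 37 \left(61 + \left(-52 + 80\right)\right) = 37 \left(61 + 28\right) = 37 \cdot 89 = 3293$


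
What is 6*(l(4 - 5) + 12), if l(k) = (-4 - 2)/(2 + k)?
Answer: 36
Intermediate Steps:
l(k) = -6/(2 + k)
6*(l(4 - 5) + 12) = 6*(-6/(2 + (4 - 5)) + 12) = 6*(-6/(2 - 1) + 12) = 6*(-6/1 + 12) = 6*(-6*1 + 12) = 6*(-6 + 12) = 6*6 = 36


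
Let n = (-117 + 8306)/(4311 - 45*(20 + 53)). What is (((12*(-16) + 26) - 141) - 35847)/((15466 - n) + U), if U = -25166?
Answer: 1952316/524231 ≈ 3.7242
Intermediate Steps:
n = 431/54 (n = 8189/(4311 - 45*73) = 8189/(4311 - 3285) = 8189/1026 = 8189*(1/1026) = 431/54 ≈ 7.9815)
(((12*(-16) + 26) - 141) - 35847)/((15466 - n) + U) = (((12*(-16) + 26) - 141) - 35847)/((15466 - 1*431/54) - 25166) = (((-192 + 26) - 141) - 35847)/((15466 - 431/54) - 25166) = ((-166 - 141) - 35847)/(834733/54 - 25166) = (-307 - 35847)/(-524231/54) = -36154*(-54/524231) = 1952316/524231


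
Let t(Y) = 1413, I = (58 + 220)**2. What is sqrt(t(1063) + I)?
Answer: sqrt(78697) ≈ 280.53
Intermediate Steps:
I = 77284 (I = 278**2 = 77284)
sqrt(t(1063) + I) = sqrt(1413 + 77284) = sqrt(78697)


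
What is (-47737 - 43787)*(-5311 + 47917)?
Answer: -3899471544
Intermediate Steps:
(-47737 - 43787)*(-5311 + 47917) = -91524*42606 = -3899471544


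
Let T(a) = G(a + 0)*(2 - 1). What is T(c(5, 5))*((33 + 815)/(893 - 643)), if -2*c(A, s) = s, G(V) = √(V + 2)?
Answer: 212*I*√2/125 ≈ 2.3985*I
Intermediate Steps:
G(V) = √(2 + V)
c(A, s) = -s/2
T(a) = √(2 + a) (T(a) = √(2 + (a + 0))*(2 - 1) = √(2 + a)*1 = √(2 + a))
T(c(5, 5))*((33 + 815)/(893 - 643)) = √(2 - ½*5)*((33 + 815)/(893 - 643)) = √(2 - 5/2)*(848/250) = √(-½)*(848*(1/250)) = (I*√2/2)*(424/125) = 212*I*√2/125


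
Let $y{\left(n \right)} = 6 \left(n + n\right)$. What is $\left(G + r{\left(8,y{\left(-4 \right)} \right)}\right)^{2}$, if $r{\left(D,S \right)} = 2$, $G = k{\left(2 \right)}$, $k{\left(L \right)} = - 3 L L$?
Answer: $100$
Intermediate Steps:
$k{\left(L \right)} = - 3 L^{2}$
$y{\left(n \right)} = 12 n$ ($y{\left(n \right)} = 6 \cdot 2 n = 12 n$)
$G = -12$ ($G = - 3 \cdot 2^{2} = \left(-3\right) 4 = -12$)
$\left(G + r{\left(8,y{\left(-4 \right)} \right)}\right)^{2} = \left(-12 + 2\right)^{2} = \left(-10\right)^{2} = 100$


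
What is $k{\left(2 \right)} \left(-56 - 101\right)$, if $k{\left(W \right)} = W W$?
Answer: $-628$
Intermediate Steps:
$k{\left(W \right)} = W^{2}$
$k{\left(2 \right)} \left(-56 - 101\right) = 2^{2} \left(-56 - 101\right) = 4 \left(-157\right) = -628$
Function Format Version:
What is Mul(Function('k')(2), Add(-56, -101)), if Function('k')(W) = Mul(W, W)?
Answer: -628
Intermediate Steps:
Function('k')(W) = Pow(W, 2)
Mul(Function('k')(2), Add(-56, -101)) = Mul(Pow(2, 2), Add(-56, -101)) = Mul(4, -157) = -628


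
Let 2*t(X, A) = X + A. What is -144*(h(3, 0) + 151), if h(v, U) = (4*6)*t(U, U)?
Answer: -21744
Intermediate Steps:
t(X, A) = A/2 + X/2 (t(X, A) = (X + A)/2 = (A + X)/2 = A/2 + X/2)
h(v, U) = 24*U (h(v, U) = (4*6)*(U/2 + U/2) = 24*U)
-144*(h(3, 0) + 151) = -144*(24*0 + 151) = -144*(0 + 151) = -144*151 = -21744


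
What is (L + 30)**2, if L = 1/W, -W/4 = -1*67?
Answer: 64657681/71824 ≈ 900.22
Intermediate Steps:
W = 268 (W = -(-4)*67 = -4*(-67) = 268)
L = 1/268 ≈ 0.0037313
(L + 30)**2 = (1/268 + 30)**2 = (8041/268)**2 = 64657681/71824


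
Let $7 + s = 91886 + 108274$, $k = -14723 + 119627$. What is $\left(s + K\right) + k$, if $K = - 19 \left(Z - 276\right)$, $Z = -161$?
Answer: $313360$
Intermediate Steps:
$k = 104904$
$s = 200153$ ($s = -7 + \left(91886 + 108274\right) = -7 + 200160 = 200153$)
$K = 8303$ ($K = - 19 \left(-161 - 276\right) = \left(-19\right) \left(-437\right) = 8303$)
$\left(s + K\right) + k = \left(200153 + 8303\right) + 104904 = 208456 + 104904 = 313360$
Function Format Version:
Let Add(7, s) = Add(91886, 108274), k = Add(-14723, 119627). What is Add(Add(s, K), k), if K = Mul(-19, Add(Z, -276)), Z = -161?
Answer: 313360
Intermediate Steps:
k = 104904
s = 200153 (s = Add(-7, Add(91886, 108274)) = Add(-7, 200160) = 200153)
K = 8303 (K = Mul(-19, Add(-161, -276)) = Mul(-19, -437) = 8303)
Add(Add(s, K), k) = Add(Add(200153, 8303), 104904) = Add(208456, 104904) = 313360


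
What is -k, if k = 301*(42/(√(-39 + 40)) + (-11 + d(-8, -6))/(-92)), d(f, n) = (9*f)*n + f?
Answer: -1038751/92 ≈ -11291.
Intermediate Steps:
d(f, n) = f + 9*f*n (d(f, n) = 9*f*n + f = f + 9*f*n)
k = 1038751/92 (k = 301*(42/(√(-39 + 40)) + (-11 - 8*(1 + 9*(-6)))/(-92)) = 301*(42/(√1) + (-11 - 8*(1 - 54))*(-1/92)) = 301*(42/1 + (-11 - 8*(-53))*(-1/92)) = 301*(42*1 + (-11 + 424)*(-1/92)) = 301*(42 + 413*(-1/92)) = 301*(42 - 413/92) = 301*(3451/92) = 1038751/92 ≈ 11291.)
-k = -1*1038751/92 = -1038751/92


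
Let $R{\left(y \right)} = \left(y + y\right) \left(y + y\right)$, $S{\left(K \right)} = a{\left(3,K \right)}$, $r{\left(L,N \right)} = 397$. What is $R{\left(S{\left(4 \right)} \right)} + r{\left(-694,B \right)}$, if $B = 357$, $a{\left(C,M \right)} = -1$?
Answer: $401$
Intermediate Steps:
$S{\left(K \right)} = -1$
$R{\left(y \right)} = 4 y^{2}$ ($R{\left(y \right)} = 2 y 2 y = 4 y^{2}$)
$R{\left(S{\left(4 \right)} \right)} + r{\left(-694,B \right)} = 4 \left(-1\right)^{2} + 397 = 4 \cdot 1 + 397 = 4 + 397 = 401$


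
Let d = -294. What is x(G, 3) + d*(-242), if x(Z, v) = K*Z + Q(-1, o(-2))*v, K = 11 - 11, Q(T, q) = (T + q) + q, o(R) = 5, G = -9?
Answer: 71175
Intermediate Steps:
Q(T, q) = T + 2*q
K = 0
x(Z, v) = 9*v (x(Z, v) = 0*Z + (-1 + 2*5)*v = 0 + (-1 + 10)*v = 0 + 9*v = 9*v)
x(G, 3) + d*(-242) = 9*3 - 294*(-242) = 27 + 71148 = 71175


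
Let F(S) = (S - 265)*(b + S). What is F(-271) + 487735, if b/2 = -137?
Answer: 779855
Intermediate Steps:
b = -274 (b = 2*(-137) = -274)
F(S) = (-274 + S)*(-265 + S) (F(S) = (S - 265)*(-274 + S) = (-265 + S)*(-274 + S) = (-274 + S)*(-265 + S))
F(-271) + 487735 = (72610 + (-271)² - 539*(-271)) + 487735 = (72610 + 73441 + 146069) + 487735 = 292120 + 487735 = 779855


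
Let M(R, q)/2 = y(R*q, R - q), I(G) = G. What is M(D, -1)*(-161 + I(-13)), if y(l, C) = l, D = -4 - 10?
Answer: -4872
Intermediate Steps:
D = -14
M(R, q) = 2*R*q (M(R, q) = 2*(R*q) = 2*R*q)
M(D, -1)*(-161 + I(-13)) = (2*(-14)*(-1))*(-161 - 13) = 28*(-174) = -4872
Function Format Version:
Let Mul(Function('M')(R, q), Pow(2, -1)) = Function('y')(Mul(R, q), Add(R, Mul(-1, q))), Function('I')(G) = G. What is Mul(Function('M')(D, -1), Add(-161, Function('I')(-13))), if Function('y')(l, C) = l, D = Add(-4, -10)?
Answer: -4872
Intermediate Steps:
D = -14
Function('M')(R, q) = Mul(2, R, q) (Function('M')(R, q) = Mul(2, Mul(R, q)) = Mul(2, R, q))
Mul(Function('M')(D, -1), Add(-161, Function('I')(-13))) = Mul(Mul(2, -14, -1), Add(-161, -13)) = Mul(28, -174) = -4872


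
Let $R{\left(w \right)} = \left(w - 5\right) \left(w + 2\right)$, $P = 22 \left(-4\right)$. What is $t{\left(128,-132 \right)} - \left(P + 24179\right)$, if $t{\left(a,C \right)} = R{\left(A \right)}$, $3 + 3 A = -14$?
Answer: $- \frac{216467}{9} \approx -24052.0$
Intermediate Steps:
$A = - \frac{17}{3}$ ($A = -1 + \frac{1}{3} \left(-14\right) = -1 - \frac{14}{3} = - \frac{17}{3} \approx -5.6667$)
$P = -88$
$R{\left(w \right)} = \left(-5 + w\right) \left(2 + w\right)$
$t{\left(a,C \right)} = \frac{352}{9}$ ($t{\left(a,C \right)} = -10 + \left(- \frac{17}{3}\right)^{2} - -17 = -10 + \frac{289}{9} + 17 = \frac{352}{9}$)
$t{\left(128,-132 \right)} - \left(P + 24179\right) = \frac{352}{9} - \left(-88 + 24179\right) = \frac{352}{9} - 24091 = - \frac{216467}{9}$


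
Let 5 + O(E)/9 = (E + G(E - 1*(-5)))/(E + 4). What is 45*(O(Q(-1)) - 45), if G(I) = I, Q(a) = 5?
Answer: -3375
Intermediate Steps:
O(E) = -45 + 9*(5 + 2*E)/(4 + E) (O(E) = -45 + 9*((E + (E - 1*(-5)))/(E + 4)) = -45 + 9*((E + (E + 5))/(4 + E)) = -45 + 9*((E + (5 + E))/(4 + E)) = -45 + 9*((5 + 2*E)/(4 + E)) = -45 + 9*(5 + 2*E)/(4 + E))
45*(O(Q(-1)) - 45) = 45*(27*(-5 - 1*5)/(4 + 5) - 45) = 45*(27*(-5 - 5)/9 - 45) = 45*(27*(⅑)*(-10) - 45) = 45*(-30 - 45) = 45*(-75) = -3375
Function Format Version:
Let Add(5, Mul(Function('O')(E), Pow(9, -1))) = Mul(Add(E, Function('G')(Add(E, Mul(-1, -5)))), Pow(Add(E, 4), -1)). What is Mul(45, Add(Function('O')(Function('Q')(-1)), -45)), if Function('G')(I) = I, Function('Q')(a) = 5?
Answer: -3375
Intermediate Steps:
Function('O')(E) = Add(-45, Mul(9, Pow(Add(4, E), -1), Add(5, Mul(2, E)))) (Function('O')(E) = Add(-45, Mul(9, Mul(Add(E, Add(E, Mul(-1, -5))), Pow(Add(E, 4), -1)))) = Add(-45, Mul(9, Mul(Add(E, Add(E, 5)), Pow(Add(4, E), -1)))) = Add(-45, Mul(9, Mul(Add(E, Add(5, E)), Pow(Add(4, E), -1)))) = Add(-45, Mul(9, Mul(Add(5, Mul(2, E)), Pow(Add(4, E), -1)))) = Add(-45, Mul(9, Mul(Pow(Add(4, E), -1), Add(5, Mul(2, E))))) = Add(-45, Mul(9, Pow(Add(4, E), -1), Add(5, Mul(2, E)))))
Mul(45, Add(Function('O')(Function('Q')(-1)), -45)) = Mul(45, Add(Mul(27, Pow(Add(4, 5), -1), Add(-5, Mul(-1, 5))), -45)) = Mul(45, Add(Mul(27, Pow(9, -1), Add(-5, -5)), -45)) = Mul(45, Add(Mul(27, Rational(1, 9), -10), -45)) = Mul(45, Add(-30, -45)) = Mul(45, -75) = -3375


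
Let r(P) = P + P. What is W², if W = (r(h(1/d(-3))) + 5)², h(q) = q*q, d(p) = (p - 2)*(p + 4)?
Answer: 260144641/390625 ≈ 665.97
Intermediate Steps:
d(p) = (-2 + p)*(4 + p)
h(q) = q²
r(P) = 2*P
W = 16129/625 (W = (2*(1/(-8 + (-3)² + 2*(-3)))² + 5)² = (2*(1/(-8 + 9 - 6))² + 5)² = (2*(1/(-5))² + 5)² = (2*(-⅕)² + 5)² = (2*(1/25) + 5)² = (2/25 + 5)² = (127/25)² = 16129/625 ≈ 25.806)
W² = (16129/625)² = 260144641/390625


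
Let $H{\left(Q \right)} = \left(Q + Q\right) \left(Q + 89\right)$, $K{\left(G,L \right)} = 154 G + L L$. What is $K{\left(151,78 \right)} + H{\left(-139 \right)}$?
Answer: $43238$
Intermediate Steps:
$K{\left(G,L \right)} = L^{2} + 154 G$ ($K{\left(G,L \right)} = 154 G + L^{2} = L^{2} + 154 G$)
$H{\left(Q \right)} = 2 Q \left(89 + Q\right)$
$K{\left(151,78 \right)} + H{\left(-139 \right)} = \left(78^{2} + 154 \cdot 151\right) + 2 \left(-139\right) \left(89 - 139\right) = \left(6084 + 23254\right) + 2 \left(-139\right) \left(-50\right) = 29338 + 13900 = 43238$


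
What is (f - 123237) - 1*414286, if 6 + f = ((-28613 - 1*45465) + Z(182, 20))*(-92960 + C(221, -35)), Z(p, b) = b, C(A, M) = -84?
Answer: 6890115023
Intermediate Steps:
f = 6890652546 (f = -6 + ((-28613 - 1*45465) + 20)*(-92960 - 84) = -6 + ((-28613 - 45465) + 20)*(-93044) = -6 + (-74078 + 20)*(-93044) = -6 - 74058*(-93044) = -6 + 6890652552 = 6890652546)
(f - 123237) - 1*414286 = (6890652546 - 123237) - 1*414286 = 6890529309 - 414286 = 6890115023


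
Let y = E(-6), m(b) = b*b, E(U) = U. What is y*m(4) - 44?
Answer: -140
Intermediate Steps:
m(b) = b²
y = -6
y*m(4) - 44 = -6*4² - 44 = -6*16 - 44 = -96 - 44 = -140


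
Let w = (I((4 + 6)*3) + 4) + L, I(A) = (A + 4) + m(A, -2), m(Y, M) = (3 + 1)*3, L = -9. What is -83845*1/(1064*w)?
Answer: -2045/1064 ≈ -1.9220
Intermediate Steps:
m(Y, M) = 12 (m(Y, M) = 4*3 = 12)
I(A) = 16 + A (I(A) = (A + 4) + 12 = (4 + A) + 12 = 16 + A)
w = 41 (w = ((16 + (4 + 6)*3) + 4) - 9 = ((16 + 10*3) + 4) - 9 = ((16 + 30) + 4) - 9 = (46 + 4) - 9 = 50 - 9 = 41)
-83845*1/(1064*w) = -83845/(1064*41) = -83845/43624 = -83845*1/43624 = -2045/1064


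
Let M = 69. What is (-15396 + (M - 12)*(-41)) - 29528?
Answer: -47261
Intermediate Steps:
(-15396 + (M - 12)*(-41)) - 29528 = (-15396 + (69 - 12)*(-41)) - 29528 = (-15396 + 57*(-41)) - 29528 = (-15396 - 2337) - 29528 = -17733 - 29528 = -47261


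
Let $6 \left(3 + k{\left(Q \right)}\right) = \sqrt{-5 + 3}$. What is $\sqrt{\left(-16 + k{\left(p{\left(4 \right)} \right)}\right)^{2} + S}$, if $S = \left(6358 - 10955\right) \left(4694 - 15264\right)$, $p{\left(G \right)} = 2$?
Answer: $\frac{\sqrt{1749263434 - 228 i \sqrt{2}}}{6} \approx 6970.7 - 0.00064245 i$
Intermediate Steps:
$k{\left(Q \right)} = -3 + \frac{i \sqrt{2}}{6}$ ($k{\left(Q \right)} = -3 + \frac{\sqrt{-5 + 3}}{6} = -3 + \frac{\sqrt{-2}}{6} = -3 + \frac{i \sqrt{2}}{6}$)
$S = 48590290$ ($S = \left(-4597\right) \left(-10570\right) = 48590290$)
$\sqrt{\left(-16 + k{\left(p{\left(4 \right)} \right)}\right)^{2} + S} = \sqrt{\left(-16 - \left(3 - \frac{i \sqrt{2}}{6}\right)\right)^{2} + 48590290} = \sqrt{\left(-19 + \frac{i \sqrt{2}}{6}\right)^{2} + 48590290} = \sqrt{48590290 + \left(-19 + \frac{i \sqrt{2}}{6}\right)^{2}}$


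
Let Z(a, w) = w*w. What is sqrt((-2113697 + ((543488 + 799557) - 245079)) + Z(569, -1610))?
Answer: sqrt(1576369) ≈ 1255.5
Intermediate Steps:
Z(a, w) = w**2
sqrt((-2113697 + ((543488 + 799557) - 245079)) + Z(569, -1610)) = sqrt((-2113697 + ((543488 + 799557) - 245079)) + (-1610)**2) = sqrt((-2113697 + (1343045 - 245079)) + 2592100) = sqrt((-2113697 + 1097966) + 2592100) = sqrt(-1015731 + 2592100) = sqrt(1576369)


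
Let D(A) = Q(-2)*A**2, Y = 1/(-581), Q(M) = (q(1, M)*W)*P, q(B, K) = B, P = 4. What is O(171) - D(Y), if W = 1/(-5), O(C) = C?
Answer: 288614659/1687805 ≈ 171.00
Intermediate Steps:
W = -1/5 (W = 1*(-1/5) = -1/5 ≈ -0.20000)
Q(M) = -4/5 (Q(M) = (1*(-1/5))*4 = -1/5*4 = -4/5)
Y = -1/581 ≈ -0.0017212
D(A) = -4*A**2/5
O(171) - D(Y) = 171 - (-4)*(-1/581)**2/5 = 171 - (-4)/(5*337561) = 171 - 1*(-4/1687805) = 171 + 4/1687805 = 288614659/1687805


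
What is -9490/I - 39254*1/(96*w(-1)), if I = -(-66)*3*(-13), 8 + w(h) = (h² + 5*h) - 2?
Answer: 729451/22176 ≈ 32.894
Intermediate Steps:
w(h) = -10 + h² + 5*h (w(h) = -8 + ((h² + 5*h) - 2) = -8 + (-2 + h² + 5*h) = -10 + h² + 5*h)
I = -2574 (I = -33*(-6)*(-13) = 198*(-13) = -2574)
-9490/I - 39254*1/(96*w(-1)) = -9490/(-2574) - 39254*1/(96*(-10 + (-1)² + 5*(-1))) = -9490*(-1/2574) - 39254*1/(96*(-10 + 1 - 5)) = 365/99 - 39254/(96*(-14)) = 365/99 - 39254/(-1344) = 365/99 - 39254*(-1/1344) = 365/99 + 19627/672 = 729451/22176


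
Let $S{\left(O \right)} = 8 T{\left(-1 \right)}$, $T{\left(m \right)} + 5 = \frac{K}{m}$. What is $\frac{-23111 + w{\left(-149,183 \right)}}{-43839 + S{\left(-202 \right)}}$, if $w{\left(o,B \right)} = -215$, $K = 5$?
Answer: $\frac{23326}{43919} \approx 0.53111$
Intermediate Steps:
$T{\left(m \right)} = -5 + \frac{5}{m}$
$S{\left(O \right)} = -80$ ($S{\left(O \right)} = 8 \left(-5 + \frac{5}{-1}\right) = 8 \left(-5 + 5 \left(-1\right)\right) = 8 \left(-5 - 5\right) = 8 \left(-10\right) = -80$)
$\frac{-23111 + w{\left(-149,183 \right)}}{-43839 + S{\left(-202 \right)}} = \frac{-23111 - 215}{-43839 - 80} = - \frac{23326}{-43919} = \left(-23326\right) \left(- \frac{1}{43919}\right) = \frac{23326}{43919}$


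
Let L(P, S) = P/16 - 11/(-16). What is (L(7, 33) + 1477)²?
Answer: 139830625/64 ≈ 2.1849e+6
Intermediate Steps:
L(P, S) = 11/16 + P/16 (L(P, S) = P*(1/16) - 11*(-1/16) = P/16 + 11/16 = 11/16 + P/16)
(L(7, 33) + 1477)² = ((11/16 + (1/16)*7) + 1477)² = ((11/16 + 7/16) + 1477)² = (9/8 + 1477)² = (11825/8)² = 139830625/64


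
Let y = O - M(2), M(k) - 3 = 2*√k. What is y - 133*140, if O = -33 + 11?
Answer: -18645 - 2*√2 ≈ -18648.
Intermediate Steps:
O = -22
M(k) = 3 + 2*√k
y = -25 - 2*√2 (y = -22 - (3 + 2*√2) = -22 + (-3 - 2*√2) = -25 - 2*√2 ≈ -27.828)
y - 133*140 = (-25 - 2*√2) - 133*140 = (-25 - 2*√2) - 18620 = -18645 - 2*√2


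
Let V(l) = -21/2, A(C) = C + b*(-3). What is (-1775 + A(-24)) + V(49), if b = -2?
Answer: -3607/2 ≈ -1803.5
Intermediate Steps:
A(C) = 6 + C (A(C) = C - 2*(-3) = C + 6 = 6 + C)
V(l) = -21/2 (V(l) = -21*½ = -21/2)
(-1775 + A(-24)) + V(49) = (-1775 + (6 - 24)) - 21/2 = (-1775 - 18) - 21/2 = -1793 - 21/2 = -3607/2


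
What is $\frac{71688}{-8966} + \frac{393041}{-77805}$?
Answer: $- \frac{4550845223}{348799815} \approx -13.047$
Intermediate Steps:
$\frac{71688}{-8966} + \frac{393041}{-77805} = 71688 \left(- \frac{1}{8966}\right) + 393041 \left(- \frac{1}{77805}\right) = - \frac{35844}{4483} - \frac{393041}{77805} = - \frac{4550845223}{348799815}$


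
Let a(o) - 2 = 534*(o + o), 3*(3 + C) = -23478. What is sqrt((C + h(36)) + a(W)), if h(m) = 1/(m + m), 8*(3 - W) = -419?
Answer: sqrt(7389146)/12 ≈ 226.52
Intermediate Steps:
W = 443/8 (W = 3 - 1/8*(-419) = 3 + 419/8 = 443/8 ≈ 55.375)
h(m) = 1/(2*m)
C = -7829 (C = -3 + (1/3)*(-23478) = -3 - 7826 = -7829)
a(o) = 2 + 1068*o (a(o) = 2 + 534*(o + o) = 2 + 534*(2*o) = 2 + 1068*o)
sqrt((C + h(36)) + a(W)) = sqrt((-7829 + (1/2)/36) + (2 + 1068*(443/8))) = sqrt((-7829 + (1/2)*(1/36)) + (2 + 118281/2)) = sqrt((-7829 + 1/72) + 118285/2) = sqrt(-563687/72 + 118285/2) = sqrt(3694573/72) = sqrt(7389146)/12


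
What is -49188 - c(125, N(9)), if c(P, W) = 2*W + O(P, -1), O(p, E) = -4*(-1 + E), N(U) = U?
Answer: -49214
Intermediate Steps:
O(p, E) = 4 - 4*E
c(P, W) = 8 + 2*W (c(P, W) = 2*W + (4 - 4*(-1)) = 2*W + (4 + 4) = 2*W + 8 = 8 + 2*W)
-49188 - c(125, N(9)) = -49188 - (8 + 2*9) = -49188 - (8 + 18) = -49188 - 1*26 = -49188 - 26 = -49214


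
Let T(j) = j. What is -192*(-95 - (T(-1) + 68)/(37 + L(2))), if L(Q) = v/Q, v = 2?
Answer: 352992/19 ≈ 18579.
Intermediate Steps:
L(Q) = 2/Q
-192*(-95 - (T(-1) + 68)/(37 + L(2))) = -192*(-95 - (-1 + 68)/(37 + 2/2)) = -192*(-95 - 67/(37 + 2*(½))) = -192*(-95 - 67/(37 + 1)) = -192*(-95 - 67/38) = -192*(-3677/38) = 352992/19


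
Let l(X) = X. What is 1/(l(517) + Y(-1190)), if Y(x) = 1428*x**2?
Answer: 1/2022191317 ≈ 4.9451e-10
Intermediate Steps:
1/(l(517) + Y(-1190)) = 1/(517 + 1428*(-1190)**2) = 1/(517 + 1428*1416100) = 1/(517 + 2022190800) = 1/2022191317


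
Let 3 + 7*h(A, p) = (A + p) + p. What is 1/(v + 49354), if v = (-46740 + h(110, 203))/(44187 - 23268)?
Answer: 2569/126784695 ≈ 2.0263e-5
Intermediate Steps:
h(A, p) = -3/7 + A/7 + 2*p/7 (h(A, p) = -3/7 + ((A + p) + p)/7 = -3/7 + (A + 2*p)/7 = -3/7 + (A/7 + 2*p/7) = -3/7 + A/7 + 2*p/7)
v = -5731/2569 (v = (-46740 + (-3/7 + (⅐)*110 + (2/7)*203))/(44187 - 23268) = (-46740 + (-3/7 + 110/7 + 58))/20919 = (-46740 + 513/7)*(1/20919) = -326667/7*1/20919 = -5731/2569 ≈ -2.2308)
1/(v + 49354) = 1/(-5731/2569 + 49354) = 1/(126784695/2569) = 2569/126784695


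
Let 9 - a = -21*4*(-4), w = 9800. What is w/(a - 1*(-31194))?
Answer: 9800/30867 ≈ 0.31749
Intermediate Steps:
a = -327 (a = 9 - (-21*4)*(-4) = 9 - (-84)*(-4) = 9 - 1*336 = 9 - 336 = -327)
w/(a - 1*(-31194)) = 9800/(-327 - 1*(-31194)) = 9800/(-327 + 31194) = 9800/30867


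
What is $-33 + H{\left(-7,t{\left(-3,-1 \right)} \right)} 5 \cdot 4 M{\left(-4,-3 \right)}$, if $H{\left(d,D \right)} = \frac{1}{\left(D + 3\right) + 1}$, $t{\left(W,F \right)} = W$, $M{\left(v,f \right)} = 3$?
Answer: $27$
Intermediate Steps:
$H{\left(d,D \right)} = \frac{1}{4 + D}$ ($H{\left(d,D \right)} = \frac{1}{\left(3 + D\right) + 1} = \frac{1}{4 + D}$)
$-33 + H{\left(-7,t{\left(-3,-1 \right)} \right)} 5 \cdot 4 M{\left(-4,-3 \right)} = -33 + \frac{5 \cdot 4 \cdot 3}{4 - 3} = -33 + \frac{20 \cdot 3}{1} = -33 + 1 \cdot 60 = -33 + 60 = 27$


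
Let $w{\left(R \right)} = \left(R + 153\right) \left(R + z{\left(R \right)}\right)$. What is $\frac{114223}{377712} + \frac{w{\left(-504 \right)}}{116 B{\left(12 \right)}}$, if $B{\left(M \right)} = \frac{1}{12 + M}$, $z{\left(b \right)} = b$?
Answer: $\frac{801828476243}{10953648} \approx 73202.0$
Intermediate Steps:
$w{\left(R \right)} = 2 R \left(153 + R\right)$ ($w{\left(R \right)} = \left(R + 153\right) \left(R + R\right) = \left(153 + R\right) 2 R = 2 R \left(153 + R\right)$)
$\frac{114223}{377712} + \frac{w{\left(-504 \right)}}{116 B{\left(12 \right)}} = \frac{114223}{377712} + \frac{2 \left(-504\right) \left(153 - 504\right)}{116 \frac{1}{12 + 12}} = 114223 \cdot \frac{1}{377712} + \frac{2 \left(-504\right) \left(-351\right)}{116 \cdot \frac{1}{24}} = \frac{114223}{377712} + \frac{353808}{116 \cdot \frac{1}{24}} = \frac{114223}{377712} + \frac{353808}{\frac{29}{6}} = \frac{114223}{377712} + 353808 \cdot \frac{6}{29} = \frac{114223}{377712} + \frac{2122848}{29} = \frac{801828476243}{10953648}$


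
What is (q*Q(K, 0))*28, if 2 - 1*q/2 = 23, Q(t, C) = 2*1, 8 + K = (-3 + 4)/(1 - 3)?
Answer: -2352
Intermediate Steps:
K = -17/2 (K = -8 + (-3 + 4)/(1 - 3) = -8 + 1/(-2) = -8 + 1*(-1/2) = -8 - 1/2 = -17/2 ≈ -8.5000)
Q(t, C) = 2
q = -42 (q = 4 - 2*23 = 4 - 46 = -42)
(q*Q(K, 0))*28 = -42*2*28 = -84*28 = -2352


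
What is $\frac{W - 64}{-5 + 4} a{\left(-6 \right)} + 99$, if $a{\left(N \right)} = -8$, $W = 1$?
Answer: $-405$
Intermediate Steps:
$\frac{W - 64}{-5 + 4} a{\left(-6 \right)} + 99 = \frac{1 - 64}{-5 + 4} \left(-8\right) + 99 = - \frac{63}{-1} \left(-8\right) + 99 = \left(-63\right) \left(-1\right) \left(-8\right) + 99 = 63 \left(-8\right) + 99 = -504 + 99 = -405$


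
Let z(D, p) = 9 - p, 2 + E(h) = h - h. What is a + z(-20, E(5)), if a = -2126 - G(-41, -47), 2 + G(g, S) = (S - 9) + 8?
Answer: -2065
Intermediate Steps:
G(g, S) = -3 + S (G(g, S) = -2 + ((S - 9) + 8) = -2 + ((-9 + S) + 8) = -2 + (-1 + S) = -3 + S)
E(h) = -2 (E(h) = -2 + (h - h) = -2 + 0 = -2)
a = -2076 (a = -2126 - (-3 - 47) = -2126 - 1*(-50) = -2126 + 50 = -2076)
a + z(-20, E(5)) = -2076 + (9 - 1*(-2)) = -2076 + (9 + 2) = -2076 + 11 = -2065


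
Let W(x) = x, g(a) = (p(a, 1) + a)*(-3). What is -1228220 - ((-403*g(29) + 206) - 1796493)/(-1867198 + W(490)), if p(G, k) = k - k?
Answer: -1146364930493/933354 ≈ -1.2282e+6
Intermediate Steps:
p(G, k) = 0
g(a) = -3*a (g(a) = (0 + a)*(-3) = a*(-3) = -3*a)
-1228220 - ((-403*g(29) + 206) - 1796493)/(-1867198 + W(490)) = -1228220 - ((-(-1209)*29 + 206) - 1796493)/(-1867198 + 490) = -1228220 - ((-403*(-87) + 206) - 1796493)/(-1866708) = -1228220 - ((35061 + 206) - 1796493)*(-1)/1866708 = -1228220 - (35267 - 1796493)*(-1)/1866708 = -1228220 - (-1761226)*(-1)/1866708 = -1228220 - 1*880613/933354 = -1228220 - 880613/933354 = -1146364930493/933354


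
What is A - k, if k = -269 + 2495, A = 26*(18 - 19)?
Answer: -2252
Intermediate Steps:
A = -26 (A = 26*(-1) = -26)
k = 2226
A - k = -26 - 1*2226 = -26 - 2226 = -2252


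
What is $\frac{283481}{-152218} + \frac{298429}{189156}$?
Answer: $- \frac{33867217}{118979124} \approx -0.28465$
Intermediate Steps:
$\frac{283481}{-152218} + \frac{298429}{189156} = 283481 \left(- \frac{1}{152218}\right) + 298429 \cdot \frac{1}{189156} = - \frac{25771}{13838} + \frac{298429}{189156} = - \frac{33867217}{118979124}$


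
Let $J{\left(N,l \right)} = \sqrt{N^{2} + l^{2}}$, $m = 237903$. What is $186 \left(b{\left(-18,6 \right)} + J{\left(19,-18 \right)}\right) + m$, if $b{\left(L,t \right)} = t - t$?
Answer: $237903 + 186 \sqrt{685} \approx 2.4277 \cdot 10^{5}$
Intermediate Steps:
$b{\left(L,t \right)} = 0$
$186 \left(b{\left(-18,6 \right)} + J{\left(19,-18 \right)}\right) + m = 186 \left(0 + \sqrt{19^{2} + \left(-18\right)^{2}}\right) + 237903 = 186 \left(0 + \sqrt{361 + 324}\right) + 237903 = 186 \left(0 + \sqrt{685}\right) + 237903 = 186 \sqrt{685} + 237903 = 237903 + 186 \sqrt{685}$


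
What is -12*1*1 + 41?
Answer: 29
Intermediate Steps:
-12*1*1 + 41 = -12*1 + 41 = -12 + 41 = 29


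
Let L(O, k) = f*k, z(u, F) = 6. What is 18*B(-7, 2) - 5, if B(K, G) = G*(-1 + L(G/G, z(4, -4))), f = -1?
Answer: -257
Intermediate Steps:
L(O, k) = -k
B(K, G) = -7*G (B(K, G) = G*(-1 - 1*6) = G*(-1 - 6) = G*(-7) = -7*G)
18*B(-7, 2) - 5 = 18*(-7*2) - 5 = 18*(-14) - 5 = -252 - 5 = -257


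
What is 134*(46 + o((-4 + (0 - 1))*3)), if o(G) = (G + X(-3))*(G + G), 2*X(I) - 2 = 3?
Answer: 56414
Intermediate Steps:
X(I) = 5/2 (X(I) = 1 + (1/2)*3 = 1 + 3/2 = 5/2)
o(G) = 2*G*(5/2 + G) (o(G) = (G + 5/2)*(G + G) = (5/2 + G)*(2*G) = 2*G*(5/2 + G))
134*(46 + o((-4 + (0 - 1))*3)) = 134*(46 + ((-4 + (0 - 1))*3)*(5 + 2*((-4 + (0 - 1))*3))) = 134*(46 + ((-4 - 1)*3)*(5 + 2*((-4 - 1)*3))) = 134*(46 + (-5*3)*(5 + 2*(-5*3))) = 134*(46 - 15*(5 + 2*(-15))) = 134*(46 - 15*(5 - 30)) = 134*(46 - 15*(-25)) = 134*(46 + 375) = 134*421 = 56414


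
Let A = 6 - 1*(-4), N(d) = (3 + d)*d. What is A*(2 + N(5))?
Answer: 420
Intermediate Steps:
N(d) = d*(3 + d)
A = 10 (A = 6 + 4 = 10)
A*(2 + N(5)) = 10*(2 + 5*(3 + 5)) = 10*(2 + 5*8) = 10*(2 + 40) = 10*42 = 420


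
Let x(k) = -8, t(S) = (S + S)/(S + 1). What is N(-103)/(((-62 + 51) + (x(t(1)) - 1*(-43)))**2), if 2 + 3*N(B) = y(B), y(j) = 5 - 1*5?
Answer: -1/864 ≈ -0.0011574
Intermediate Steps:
y(j) = 0 (y(j) = 5 - 5 = 0)
t(S) = 2*S/(1 + S) (t(S) = (2*S)/(1 + S) = 2*S/(1 + S))
N(B) = -2/3 (N(B) = -2/3 + (1/3)*0 = -2/3 + 0 = -2/3)
N(-103)/(((-62 + 51) + (x(t(1)) - 1*(-43)))**2) = -2/(3*((-62 + 51) + (-8 - 1*(-43)))**2) = -2/(3*(-11 + (-8 + 43))**2) = -2/(3*(-11 + 35)**2) = -2/(3*(24**2)) = -2/3/576 = -2/3*1/576 = -1/864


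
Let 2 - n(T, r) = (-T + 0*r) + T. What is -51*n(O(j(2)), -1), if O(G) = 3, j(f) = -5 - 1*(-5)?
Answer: -102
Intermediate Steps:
j(f) = 0 (j(f) = -5 + 5 = 0)
n(T, r) = 2 (n(T, r) = 2 - ((-T + 0*r) + T) = 2 - ((-T + 0) + T) = 2 - (-T + T) = 2 - 1*0 = 2 + 0 = 2)
-51*n(O(j(2)), -1) = -51*2 = -102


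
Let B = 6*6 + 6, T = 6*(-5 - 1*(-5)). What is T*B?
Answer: 0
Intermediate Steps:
T = 0 (T = 6*(-5 + 5) = 6*0 = 0)
B = 42 (B = 36 + 6 = 42)
T*B = 0*42 = 0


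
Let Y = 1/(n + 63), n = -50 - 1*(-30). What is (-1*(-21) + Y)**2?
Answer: 817216/1849 ≈ 441.98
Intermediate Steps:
n = -20 (n = -50 + 30 = -20)
Y = 1/43 (Y = 1/(-20 + 63) = 1/43 ≈ 0.023256)
(-1*(-21) + Y)**2 = (-1*(-21) + 1/43)**2 = (21 + 1/43)**2 = (904/43)**2 = 817216/1849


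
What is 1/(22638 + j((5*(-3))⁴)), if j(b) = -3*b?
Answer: -1/129237 ≈ -7.7377e-6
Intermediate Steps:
1/(22638 + j((5*(-3))⁴)) = 1/(22638 - 3*(5*(-3))⁴) = 1/(22638 - 3*(-15)⁴) = 1/(22638 - 3*50625) = 1/(22638 - 151875) = 1/(-129237) = -1/129237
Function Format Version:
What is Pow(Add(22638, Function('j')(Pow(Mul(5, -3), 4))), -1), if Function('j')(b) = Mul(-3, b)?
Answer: Rational(-1, 129237) ≈ -7.7377e-6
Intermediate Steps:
Pow(Add(22638, Function('j')(Pow(Mul(5, -3), 4))), -1) = Pow(Add(22638, Mul(-3, Pow(Mul(5, -3), 4))), -1) = Pow(Add(22638, Mul(-3, Pow(-15, 4))), -1) = Pow(Add(22638, Mul(-3, 50625)), -1) = Pow(Add(22638, -151875), -1) = Pow(-129237, -1) = Rational(-1, 129237)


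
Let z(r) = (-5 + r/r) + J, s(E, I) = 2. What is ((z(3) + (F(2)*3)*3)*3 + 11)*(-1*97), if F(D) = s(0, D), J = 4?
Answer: -6305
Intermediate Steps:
F(D) = 2
z(r) = 0 (z(r) = (-5 + r/r) + 4 = (-5 + 1) + 4 = -4 + 4 = 0)
((z(3) + (F(2)*3)*3)*3 + 11)*(-1*97) = ((0 + (2*3)*3)*3 + 11)*(-1*97) = ((0 + 6*3)*3 + 11)*(-97) = ((0 + 18)*3 + 11)*(-97) = (18*3 + 11)*(-97) = (54 + 11)*(-97) = 65*(-97) = -6305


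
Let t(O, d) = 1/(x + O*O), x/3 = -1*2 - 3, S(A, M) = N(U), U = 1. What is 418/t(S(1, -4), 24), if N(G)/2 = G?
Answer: -4598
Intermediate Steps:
N(G) = 2*G
S(A, M) = 2 (S(A, M) = 2*1 = 2)
x = -15 (x = 3*(-1*2 - 3) = 3*(-2 - 3) = 3*(-5) = -15)
t(O, d) = 1/(-15 + O²) (t(O, d) = 1/(-15 + O*O) = 1/(-15 + O²))
418/t(S(1, -4), 24) = 418/(1/(-15 + 2²)) = 418/(1/(-15 + 4)) = 418/(1/(-11)) = 418/(-1/11) = 418*(-11) = -4598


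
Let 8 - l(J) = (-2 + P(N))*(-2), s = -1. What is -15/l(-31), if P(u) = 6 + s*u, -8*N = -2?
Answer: -30/31 ≈ -0.96774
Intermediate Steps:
N = ¼ (N = -⅛*(-2) = ¼ ≈ 0.25000)
P(u) = 6 - u
l(J) = 31/2 (l(J) = 8 - (-2 + (6 - 1*¼))*(-2) = 8 - (-2 + (6 - ¼))*(-2) = 8 - (-2 + 23/4)*(-2) = 8 - 15*(-2)/4 = 8 - 1*(-15/2) = 8 + 15/2 = 31/2)
-15/l(-31) = -15/31/2 = -15*2/31 = -30/31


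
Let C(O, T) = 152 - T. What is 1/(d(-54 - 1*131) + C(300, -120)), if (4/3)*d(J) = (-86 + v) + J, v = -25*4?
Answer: -4/25 ≈ -0.16000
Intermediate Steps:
v = -100
d(J) = -279/2 + 3*J/4 (d(J) = 3*((-86 - 100) + J)/4 = 3*(-186 + J)/4 = -279/2 + 3*J/4)
1/(d(-54 - 1*131) + C(300, -120)) = 1/((-279/2 + 3*(-54 - 1*131)/4) + (152 - 1*(-120))) = 1/((-279/2 + 3*(-54 - 131)/4) + (152 + 120)) = 1/((-279/2 + (3/4)*(-185)) + 272) = 1/((-279/2 - 555/4) + 272) = 1/(-1113/4 + 272) = 1/(-25/4) = -4/25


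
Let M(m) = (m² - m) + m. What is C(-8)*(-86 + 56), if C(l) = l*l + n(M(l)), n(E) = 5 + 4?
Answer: -2190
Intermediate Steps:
M(m) = m²
n(E) = 9
C(l) = 9 + l² (C(l) = l*l + 9 = l² + 9 = 9 + l²)
C(-8)*(-86 + 56) = (9 + (-8)²)*(-86 + 56) = (9 + 64)*(-30) = 73*(-30) = -2190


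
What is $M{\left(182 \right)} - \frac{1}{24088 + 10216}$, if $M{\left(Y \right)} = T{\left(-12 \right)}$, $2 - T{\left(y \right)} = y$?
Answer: $\frac{480255}{34304} \approx 14.0$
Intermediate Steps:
$T{\left(y \right)} = 2 - y$
$M{\left(Y \right)} = 14$ ($M{\left(Y \right)} = 2 - -12 = 2 + 12 = 14$)
$M{\left(182 \right)} - \frac{1}{24088 + 10216} = 14 - \frac{1}{24088 + 10216} = 14 - \frac{1}{34304} = \frac{480255}{34304}$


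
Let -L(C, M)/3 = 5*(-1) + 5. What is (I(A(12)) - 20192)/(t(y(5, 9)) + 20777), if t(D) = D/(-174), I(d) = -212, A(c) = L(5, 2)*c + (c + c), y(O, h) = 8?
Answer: -1775148/1807595 ≈ -0.98205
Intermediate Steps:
L(C, M) = 0 (L(C, M) = -3*(5*(-1) + 5) = -3*(-5 + 5) = -3*0 = 0)
A(c) = 2*c (A(c) = 0*c + (c + c) = 0 + 2*c = 2*c)
t(D) = -D/174 (t(D) = D*(-1/174) = -D/174)
(I(A(12)) - 20192)/(t(y(5, 9)) + 20777) = (-212 - 20192)/(-1/174*8 + 20777) = -20404/(-4/87 + 20777) = -20404/1807595/87 = -20404*87/1807595 = -1775148/1807595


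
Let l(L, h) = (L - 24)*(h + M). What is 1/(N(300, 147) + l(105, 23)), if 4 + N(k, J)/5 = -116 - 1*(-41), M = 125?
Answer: 1/11593 ≈ 8.6259e-5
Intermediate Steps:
N(k, J) = -395 (N(k, J) = -20 + 5*(-116 - 1*(-41)) = -20 + 5*(-116 + 41) = -20 + 5*(-75) = -20 - 375 = -395)
l(L, h) = (-24 + L)*(125 + h) (l(L, h) = (L - 24)*(h + 125) = (-24 + L)*(125 + h))
1/(N(300, 147) + l(105, 23)) = 1/(-395 + (-3000 - 24*23 + 125*105 + 105*23)) = 1/(-395 + (-3000 - 552 + 13125 + 2415)) = 1/(-395 + 11988) = 1/11593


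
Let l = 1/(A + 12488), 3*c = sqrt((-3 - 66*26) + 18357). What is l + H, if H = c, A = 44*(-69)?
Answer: 1/9452 + sqrt(16638)/3 ≈ 42.996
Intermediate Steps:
A = -3036
c = sqrt(16638)/3 (c = sqrt((-3 - 66*26) + 18357)/3 = sqrt((-3 - 1716) + 18357)/3 = sqrt(-1719 + 18357)/3 = sqrt(16638)/3 ≈ 42.996)
H = sqrt(16638)/3 ≈ 42.996
l = 1/9452 (l = 1/(-3036 + 12488) = 1/9452 ≈ 0.00010580)
l + H = 1/9452 + sqrt(16638)/3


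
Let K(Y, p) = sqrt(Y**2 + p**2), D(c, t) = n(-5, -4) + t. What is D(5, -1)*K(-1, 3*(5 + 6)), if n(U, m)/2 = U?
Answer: -11*sqrt(1090) ≈ -363.17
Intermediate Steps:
n(U, m) = 2*U
D(c, t) = -10 + t (D(c, t) = 2*(-5) + t = -10 + t)
D(5, -1)*K(-1, 3*(5 + 6)) = (-10 - 1)*sqrt((-1)**2 + (3*(5 + 6))**2) = -11*sqrt(1 + (3*11)**2) = -11*sqrt(1 + 33**2) = -11*sqrt(1 + 1089) = -11*sqrt(1090)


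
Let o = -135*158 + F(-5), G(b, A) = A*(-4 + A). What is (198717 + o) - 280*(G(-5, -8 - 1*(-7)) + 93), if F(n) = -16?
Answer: 149931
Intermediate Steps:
o = -21346 (o = -135*158 - 16 = -21330 - 16 = -21346)
(198717 + o) - 280*(G(-5, -8 - 1*(-7)) + 93) = (198717 - 21346) - 280*((-8 - 1*(-7))*(-4 + (-8 - 1*(-7))) + 93) = 177371 - 280*((-8 + 7)*(-4 + (-8 + 7)) + 93) = 177371 - 280*(-(-4 - 1) + 93) = 177371 - 280*(-1*(-5) + 93) = 177371 - 280*(5 + 93) = 177371 - 280*98 = 177371 - 27440 = 149931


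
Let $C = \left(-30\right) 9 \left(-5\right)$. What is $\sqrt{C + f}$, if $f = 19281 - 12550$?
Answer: $\sqrt{8081} \approx 89.894$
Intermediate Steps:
$f = 6731$ ($f = 19281 - 12550 = 6731$)
$C = 1350$ ($C = \left(-270\right) \left(-5\right) = 1350$)
$\sqrt{C + f} = \sqrt{1350 + 6731} = \sqrt{8081}$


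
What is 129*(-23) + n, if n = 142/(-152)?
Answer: -225563/76 ≈ -2967.9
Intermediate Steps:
n = -71/76 (n = 142*(-1/152) = -71/76 ≈ -0.93421)
129*(-23) + n = 129*(-23) - 71/76 = -2967 - 71/76 = -225563/76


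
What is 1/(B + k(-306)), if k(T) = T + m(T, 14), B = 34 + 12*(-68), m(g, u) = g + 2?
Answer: -1/1392 ≈ -0.00071839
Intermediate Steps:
m(g, u) = 2 + g
B = -782 (B = 34 - 816 = -782)
k(T) = 2 + 2*T (k(T) = T + (2 + T) = 2 + 2*T)
1/(B + k(-306)) = 1/(-782 + (2 + 2*(-306))) = 1/(-782 + (2 - 612)) = 1/(-782 - 610) = 1/(-1392) = -1/1392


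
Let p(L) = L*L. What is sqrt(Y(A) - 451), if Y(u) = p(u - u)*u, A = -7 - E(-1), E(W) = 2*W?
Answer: I*sqrt(451) ≈ 21.237*I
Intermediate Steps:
p(L) = L**2
A = -5 (A = -7 - 2*(-1) = -7 - 1*(-2) = -7 + 2 = -5)
Y(u) = 0 (Y(u) = (u - u)**2*u = 0**2*u = 0*u = 0)
sqrt(Y(A) - 451) = sqrt(0 - 451) = sqrt(-451) = I*sqrt(451)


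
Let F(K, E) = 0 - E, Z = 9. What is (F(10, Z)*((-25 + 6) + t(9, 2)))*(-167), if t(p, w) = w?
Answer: -25551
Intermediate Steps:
F(K, E) = -E
(F(10, Z)*((-25 + 6) + t(9, 2)))*(-167) = ((-1*9)*((-25 + 6) + 2))*(-167) = -9*(-19 + 2)*(-167) = -9*(-17)*(-167) = 153*(-167) = -25551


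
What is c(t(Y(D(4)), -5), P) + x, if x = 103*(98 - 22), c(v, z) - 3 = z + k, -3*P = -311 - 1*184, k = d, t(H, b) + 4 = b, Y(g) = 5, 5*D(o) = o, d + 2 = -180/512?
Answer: 1023187/128 ≈ 7993.6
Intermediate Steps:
d = -301/128 (d = -2 - 180/512 = -2 - 180*1/512 = -2 - 45/128 = -301/128 ≈ -2.3516)
D(o) = o/5
t(H, b) = -4 + b
k = -301/128 ≈ -2.3516
P = 165 (P = -(-311 - 1*184)/3 = -(-311 - 184)/3 = -1/3*(-495) = 165)
c(v, z) = 83/128 + z (c(v, z) = 3 + (z - 301/128) = 3 + (-301/128 + z) = 83/128 + z)
x = 7828 (x = 103*76 = 7828)
c(t(Y(D(4)), -5), P) + x = (83/128 + 165) + 7828 = 21203/128 + 7828 = 1023187/128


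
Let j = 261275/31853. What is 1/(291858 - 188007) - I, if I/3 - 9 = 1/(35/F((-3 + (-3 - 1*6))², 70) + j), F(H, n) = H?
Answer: -110050739367176/4023027290205 ≈ -27.355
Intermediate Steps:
j = 261275/31853 (j = 261275*(1/31853) = 261275/31853 ≈ 8.2025)
I = 1059698781/38738455 (I = 27 + 3/(35/((-3 + (-3 - 1*6))²) + 261275/31853) = 27 + 3/(35/((-3 + (-3 - 6))²) + 261275/31853) = 27 + 3/(35/((-3 - 9)²) + 261275/31853) = 27 + 3/(35/((-12)²) + 261275/31853) = 27 + 3/(35/144 + 261275/31853) = 27 + 3/(38738455/4586832) = 27 + 3*(4586832/38738455) = 27 + 13760496/38738455 = 1059698781/38738455 ≈ 27.355)
1/(291858 - 188007) - I = 1/(291858 - 188007) - 1*1059698781/38738455 = 1/103851 - 1059698781/38738455 = -110050739367176/4023027290205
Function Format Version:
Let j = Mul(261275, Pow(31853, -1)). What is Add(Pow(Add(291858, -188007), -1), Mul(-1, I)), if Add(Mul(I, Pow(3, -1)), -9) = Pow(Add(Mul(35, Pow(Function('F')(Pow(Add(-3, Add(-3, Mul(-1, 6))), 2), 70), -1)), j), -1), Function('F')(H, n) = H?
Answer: Rational(-110050739367176, 4023027290205) ≈ -27.355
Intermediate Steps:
j = Rational(261275, 31853) (j = Mul(261275, Rational(1, 31853)) = Rational(261275, 31853) ≈ 8.2025)
I = Rational(1059698781, 38738455) (I = Add(27, Mul(3, Pow(Add(Mul(35, Pow(Pow(Add(-3, Add(-3, Mul(-1, 6))), 2), -1)), Rational(261275, 31853)), -1))) = Add(27, Mul(3, Pow(Add(Mul(35, Pow(Pow(Add(-3, Add(-3, -6)), 2), -1)), Rational(261275, 31853)), -1))) = Add(27, Mul(3, Pow(Add(Mul(35, Pow(Pow(Add(-3, -9), 2), -1)), Rational(261275, 31853)), -1))) = Add(27, Mul(3, Pow(Add(Mul(35, Pow(Pow(-12, 2), -1)), Rational(261275, 31853)), -1))) = Add(27, Mul(3, Pow(Add(Mul(35, Pow(144, -1)), Rational(261275, 31853)), -1))) = Add(27, Mul(3, Pow(Add(Mul(35, Rational(1, 144)), Rational(261275, 31853)), -1))) = Add(27, Mul(3, Pow(Add(Rational(35, 144), Rational(261275, 31853)), -1))) = Add(27, Mul(3, Pow(Rational(38738455, 4586832), -1))) = Add(27, Mul(3, Rational(4586832, 38738455))) = Add(27, Rational(13760496, 38738455)) = Rational(1059698781, 38738455) ≈ 27.355)
Add(Pow(Add(291858, -188007), -1), Mul(-1, I)) = Add(Pow(Add(291858, -188007), -1), Mul(-1, Rational(1059698781, 38738455))) = Add(Pow(103851, -1), Rational(-1059698781, 38738455)) = Add(Rational(1, 103851), Rational(-1059698781, 38738455)) = Rational(-110050739367176, 4023027290205)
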